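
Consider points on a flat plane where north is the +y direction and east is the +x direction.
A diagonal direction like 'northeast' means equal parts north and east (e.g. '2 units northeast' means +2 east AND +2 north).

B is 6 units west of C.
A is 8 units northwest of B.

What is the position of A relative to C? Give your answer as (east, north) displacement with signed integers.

Answer: A is at (east=-14, north=8) relative to C.

Derivation:
Place C at the origin (east=0, north=0).
  B is 6 units west of C: delta (east=-6, north=+0); B at (east=-6, north=0).
  A is 8 units northwest of B: delta (east=-8, north=+8); A at (east=-14, north=8).
Therefore A relative to C: (east=-14, north=8).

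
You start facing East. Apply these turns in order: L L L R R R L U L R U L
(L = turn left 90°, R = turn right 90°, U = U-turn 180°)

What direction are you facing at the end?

Start: East
  L (left (90° counter-clockwise)) -> North
  L (left (90° counter-clockwise)) -> West
  L (left (90° counter-clockwise)) -> South
  R (right (90° clockwise)) -> West
  R (right (90° clockwise)) -> North
  R (right (90° clockwise)) -> East
  L (left (90° counter-clockwise)) -> North
  U (U-turn (180°)) -> South
  L (left (90° counter-clockwise)) -> East
  R (right (90° clockwise)) -> South
  U (U-turn (180°)) -> North
  L (left (90° counter-clockwise)) -> West
Final: West

Answer: Final heading: West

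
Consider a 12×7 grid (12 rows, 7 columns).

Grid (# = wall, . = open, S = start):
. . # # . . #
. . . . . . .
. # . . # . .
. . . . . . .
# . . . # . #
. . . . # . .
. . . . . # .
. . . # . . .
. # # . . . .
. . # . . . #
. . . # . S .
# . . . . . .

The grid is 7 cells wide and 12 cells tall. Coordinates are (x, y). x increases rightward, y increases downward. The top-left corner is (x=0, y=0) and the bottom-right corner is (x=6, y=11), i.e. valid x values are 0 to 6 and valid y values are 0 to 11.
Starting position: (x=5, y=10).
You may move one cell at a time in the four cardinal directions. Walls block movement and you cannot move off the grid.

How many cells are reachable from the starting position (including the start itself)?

BFS flood-fill from (x=5, y=10):
  Distance 0: (x=5, y=10)
  Distance 1: (x=5, y=9), (x=4, y=10), (x=6, y=10), (x=5, y=11)
  Distance 2: (x=5, y=8), (x=4, y=9), (x=4, y=11), (x=6, y=11)
  Distance 3: (x=5, y=7), (x=4, y=8), (x=6, y=8), (x=3, y=9), (x=3, y=11)
  Distance 4: (x=4, y=7), (x=6, y=7), (x=3, y=8), (x=2, y=11)
  Distance 5: (x=4, y=6), (x=6, y=6), (x=2, y=10), (x=1, y=11)
  Distance 6: (x=6, y=5), (x=3, y=6), (x=1, y=10)
  Distance 7: (x=3, y=5), (x=5, y=5), (x=2, y=6), (x=1, y=9), (x=0, y=10)
  Distance 8: (x=3, y=4), (x=5, y=4), (x=2, y=5), (x=1, y=6), (x=2, y=7), (x=0, y=9)
  Distance 9: (x=3, y=3), (x=5, y=3), (x=2, y=4), (x=1, y=5), (x=0, y=6), (x=1, y=7), (x=0, y=8)
  Distance 10: (x=3, y=2), (x=5, y=2), (x=2, y=3), (x=4, y=3), (x=6, y=3), (x=1, y=4), (x=0, y=5), (x=0, y=7)
  Distance 11: (x=3, y=1), (x=5, y=1), (x=2, y=2), (x=6, y=2), (x=1, y=3)
  Distance 12: (x=5, y=0), (x=2, y=1), (x=4, y=1), (x=6, y=1), (x=0, y=3)
  Distance 13: (x=4, y=0), (x=1, y=1), (x=0, y=2)
  Distance 14: (x=1, y=0), (x=0, y=1)
  Distance 15: (x=0, y=0)
Total reachable: 67 (grid has 67 open cells total)

Answer: Reachable cells: 67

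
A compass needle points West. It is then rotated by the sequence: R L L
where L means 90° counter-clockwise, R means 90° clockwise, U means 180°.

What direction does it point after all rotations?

Start: West
  R (right (90° clockwise)) -> North
  L (left (90° counter-clockwise)) -> West
  L (left (90° counter-clockwise)) -> South
Final: South

Answer: Final heading: South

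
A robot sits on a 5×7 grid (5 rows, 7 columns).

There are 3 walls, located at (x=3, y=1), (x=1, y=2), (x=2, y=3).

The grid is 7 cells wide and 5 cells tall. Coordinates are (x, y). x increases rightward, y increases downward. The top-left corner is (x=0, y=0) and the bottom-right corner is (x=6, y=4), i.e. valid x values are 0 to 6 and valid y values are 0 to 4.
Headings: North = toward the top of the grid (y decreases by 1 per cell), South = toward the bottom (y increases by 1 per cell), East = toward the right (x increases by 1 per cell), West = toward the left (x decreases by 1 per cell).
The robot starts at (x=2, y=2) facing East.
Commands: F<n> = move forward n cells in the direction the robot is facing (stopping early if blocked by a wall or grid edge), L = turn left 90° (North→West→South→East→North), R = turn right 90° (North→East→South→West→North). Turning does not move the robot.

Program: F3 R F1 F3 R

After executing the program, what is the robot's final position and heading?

Answer: Final position: (x=5, y=4), facing West

Derivation:
Start: (x=2, y=2), facing East
  F3: move forward 3, now at (x=5, y=2)
  R: turn right, now facing South
  F1: move forward 1, now at (x=5, y=3)
  F3: move forward 1/3 (blocked), now at (x=5, y=4)
  R: turn right, now facing West
Final: (x=5, y=4), facing West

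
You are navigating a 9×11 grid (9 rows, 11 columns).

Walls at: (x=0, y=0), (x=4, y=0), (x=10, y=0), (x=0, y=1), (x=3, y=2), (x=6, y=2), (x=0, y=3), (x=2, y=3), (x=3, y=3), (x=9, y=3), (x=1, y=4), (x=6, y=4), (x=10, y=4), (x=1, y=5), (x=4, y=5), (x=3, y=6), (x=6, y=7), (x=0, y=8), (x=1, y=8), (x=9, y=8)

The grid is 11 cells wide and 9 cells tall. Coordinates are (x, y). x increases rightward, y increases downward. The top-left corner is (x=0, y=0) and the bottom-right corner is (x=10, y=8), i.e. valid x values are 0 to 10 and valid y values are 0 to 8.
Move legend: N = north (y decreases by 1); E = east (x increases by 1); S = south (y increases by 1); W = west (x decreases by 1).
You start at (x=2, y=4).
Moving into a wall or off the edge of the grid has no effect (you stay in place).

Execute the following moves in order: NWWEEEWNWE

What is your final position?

Answer: Final position: (x=5, y=3)

Derivation:
Start: (x=2, y=4)
  N (north): blocked, stay at (x=2, y=4)
  W (west): blocked, stay at (x=2, y=4)
  W (west): blocked, stay at (x=2, y=4)
  E (east): (x=2, y=4) -> (x=3, y=4)
  E (east): (x=3, y=4) -> (x=4, y=4)
  E (east): (x=4, y=4) -> (x=5, y=4)
  W (west): (x=5, y=4) -> (x=4, y=4)
  N (north): (x=4, y=4) -> (x=4, y=3)
  W (west): blocked, stay at (x=4, y=3)
  E (east): (x=4, y=3) -> (x=5, y=3)
Final: (x=5, y=3)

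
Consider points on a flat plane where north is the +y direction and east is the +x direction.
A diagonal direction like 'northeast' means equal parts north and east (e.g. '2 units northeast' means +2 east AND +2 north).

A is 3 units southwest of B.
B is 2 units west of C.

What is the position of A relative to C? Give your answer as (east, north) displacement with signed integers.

Answer: A is at (east=-5, north=-3) relative to C.

Derivation:
Place C at the origin (east=0, north=0).
  B is 2 units west of C: delta (east=-2, north=+0); B at (east=-2, north=0).
  A is 3 units southwest of B: delta (east=-3, north=-3); A at (east=-5, north=-3).
Therefore A relative to C: (east=-5, north=-3).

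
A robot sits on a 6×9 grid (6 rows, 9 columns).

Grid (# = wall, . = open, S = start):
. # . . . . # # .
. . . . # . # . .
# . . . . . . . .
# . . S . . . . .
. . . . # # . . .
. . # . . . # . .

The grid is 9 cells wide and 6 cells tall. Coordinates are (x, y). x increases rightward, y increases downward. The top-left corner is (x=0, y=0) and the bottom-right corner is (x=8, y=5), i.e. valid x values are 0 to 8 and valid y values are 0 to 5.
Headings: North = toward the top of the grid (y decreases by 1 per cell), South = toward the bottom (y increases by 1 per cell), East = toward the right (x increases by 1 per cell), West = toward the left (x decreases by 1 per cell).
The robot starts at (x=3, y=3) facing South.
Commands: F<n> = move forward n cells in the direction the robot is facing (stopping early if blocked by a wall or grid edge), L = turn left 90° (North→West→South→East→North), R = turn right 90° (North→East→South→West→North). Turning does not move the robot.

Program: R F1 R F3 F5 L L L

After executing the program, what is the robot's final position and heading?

Answer: Final position: (x=2, y=0), facing East

Derivation:
Start: (x=3, y=3), facing South
  R: turn right, now facing West
  F1: move forward 1, now at (x=2, y=3)
  R: turn right, now facing North
  F3: move forward 3, now at (x=2, y=0)
  F5: move forward 0/5 (blocked), now at (x=2, y=0)
  L: turn left, now facing West
  L: turn left, now facing South
  L: turn left, now facing East
Final: (x=2, y=0), facing East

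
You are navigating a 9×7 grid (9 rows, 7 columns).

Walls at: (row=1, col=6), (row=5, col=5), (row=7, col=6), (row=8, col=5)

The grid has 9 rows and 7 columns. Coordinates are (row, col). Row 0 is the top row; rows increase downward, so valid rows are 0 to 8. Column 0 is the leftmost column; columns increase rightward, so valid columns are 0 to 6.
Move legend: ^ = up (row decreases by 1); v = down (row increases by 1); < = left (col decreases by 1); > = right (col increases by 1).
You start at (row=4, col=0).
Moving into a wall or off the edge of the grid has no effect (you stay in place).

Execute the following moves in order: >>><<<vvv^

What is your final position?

Answer: Final position: (row=6, col=0)

Derivation:
Start: (row=4, col=0)
  > (right): (row=4, col=0) -> (row=4, col=1)
  > (right): (row=4, col=1) -> (row=4, col=2)
  > (right): (row=4, col=2) -> (row=4, col=3)
  < (left): (row=4, col=3) -> (row=4, col=2)
  < (left): (row=4, col=2) -> (row=4, col=1)
  < (left): (row=4, col=1) -> (row=4, col=0)
  v (down): (row=4, col=0) -> (row=5, col=0)
  v (down): (row=5, col=0) -> (row=6, col=0)
  v (down): (row=6, col=0) -> (row=7, col=0)
  ^ (up): (row=7, col=0) -> (row=6, col=0)
Final: (row=6, col=0)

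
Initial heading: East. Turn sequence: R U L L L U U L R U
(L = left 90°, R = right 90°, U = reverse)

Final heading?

Answer: Final heading: West

Derivation:
Start: East
  R (right (90° clockwise)) -> South
  U (U-turn (180°)) -> North
  L (left (90° counter-clockwise)) -> West
  L (left (90° counter-clockwise)) -> South
  L (left (90° counter-clockwise)) -> East
  U (U-turn (180°)) -> West
  U (U-turn (180°)) -> East
  L (left (90° counter-clockwise)) -> North
  R (right (90° clockwise)) -> East
  U (U-turn (180°)) -> West
Final: West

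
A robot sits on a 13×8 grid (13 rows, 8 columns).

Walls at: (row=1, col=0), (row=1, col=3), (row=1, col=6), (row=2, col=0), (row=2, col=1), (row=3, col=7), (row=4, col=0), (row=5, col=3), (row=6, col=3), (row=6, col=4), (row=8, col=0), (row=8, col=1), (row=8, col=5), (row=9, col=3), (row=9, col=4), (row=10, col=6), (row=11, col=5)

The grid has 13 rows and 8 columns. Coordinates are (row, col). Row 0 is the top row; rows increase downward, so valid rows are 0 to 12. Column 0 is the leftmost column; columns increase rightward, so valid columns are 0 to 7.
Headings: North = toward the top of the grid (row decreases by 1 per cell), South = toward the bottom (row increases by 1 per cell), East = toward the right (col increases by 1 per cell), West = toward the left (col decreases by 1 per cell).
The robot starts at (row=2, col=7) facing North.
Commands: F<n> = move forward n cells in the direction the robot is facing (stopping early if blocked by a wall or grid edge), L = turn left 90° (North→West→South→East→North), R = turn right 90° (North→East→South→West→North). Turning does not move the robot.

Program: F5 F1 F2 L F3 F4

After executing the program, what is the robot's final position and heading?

Answer: Final position: (row=0, col=0), facing West

Derivation:
Start: (row=2, col=7), facing North
  F5: move forward 2/5 (blocked), now at (row=0, col=7)
  F1: move forward 0/1 (blocked), now at (row=0, col=7)
  F2: move forward 0/2 (blocked), now at (row=0, col=7)
  L: turn left, now facing West
  F3: move forward 3, now at (row=0, col=4)
  F4: move forward 4, now at (row=0, col=0)
Final: (row=0, col=0), facing West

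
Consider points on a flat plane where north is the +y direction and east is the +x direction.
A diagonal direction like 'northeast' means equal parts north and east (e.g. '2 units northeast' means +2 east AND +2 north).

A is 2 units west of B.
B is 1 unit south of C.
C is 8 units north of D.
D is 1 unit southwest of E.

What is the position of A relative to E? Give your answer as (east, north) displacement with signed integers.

Answer: A is at (east=-3, north=6) relative to E.

Derivation:
Place E at the origin (east=0, north=0).
  D is 1 unit southwest of E: delta (east=-1, north=-1); D at (east=-1, north=-1).
  C is 8 units north of D: delta (east=+0, north=+8); C at (east=-1, north=7).
  B is 1 unit south of C: delta (east=+0, north=-1); B at (east=-1, north=6).
  A is 2 units west of B: delta (east=-2, north=+0); A at (east=-3, north=6).
Therefore A relative to E: (east=-3, north=6).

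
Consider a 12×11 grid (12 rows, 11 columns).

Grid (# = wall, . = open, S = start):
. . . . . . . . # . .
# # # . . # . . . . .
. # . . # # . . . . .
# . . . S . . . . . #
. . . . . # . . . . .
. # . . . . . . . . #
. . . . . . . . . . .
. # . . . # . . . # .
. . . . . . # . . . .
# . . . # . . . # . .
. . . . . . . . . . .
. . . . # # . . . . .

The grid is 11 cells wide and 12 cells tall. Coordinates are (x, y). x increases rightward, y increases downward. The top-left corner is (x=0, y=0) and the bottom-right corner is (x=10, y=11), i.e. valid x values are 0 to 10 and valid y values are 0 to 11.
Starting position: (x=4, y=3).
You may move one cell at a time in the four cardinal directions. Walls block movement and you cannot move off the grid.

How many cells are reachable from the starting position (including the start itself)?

BFS flood-fill from (x=4, y=3):
  Distance 0: (x=4, y=3)
  Distance 1: (x=3, y=3), (x=5, y=3), (x=4, y=4)
  Distance 2: (x=3, y=2), (x=2, y=3), (x=6, y=3), (x=3, y=4), (x=4, y=5)
  Distance 3: (x=3, y=1), (x=2, y=2), (x=6, y=2), (x=1, y=3), (x=7, y=3), (x=2, y=4), (x=6, y=4), (x=3, y=5), (x=5, y=5), (x=4, y=6)
  Distance 4: (x=3, y=0), (x=4, y=1), (x=6, y=1), (x=7, y=2), (x=8, y=3), (x=1, y=4), (x=7, y=4), (x=2, y=5), (x=6, y=5), (x=3, y=6), (x=5, y=6), (x=4, y=7)
  Distance 5: (x=2, y=0), (x=4, y=0), (x=6, y=0), (x=7, y=1), (x=8, y=2), (x=9, y=3), (x=0, y=4), (x=8, y=4), (x=7, y=5), (x=2, y=6), (x=6, y=6), (x=3, y=7), (x=4, y=8)
  Distance 6: (x=1, y=0), (x=5, y=0), (x=7, y=0), (x=8, y=1), (x=9, y=2), (x=9, y=4), (x=0, y=5), (x=8, y=5), (x=1, y=6), (x=7, y=6), (x=2, y=7), (x=6, y=7), (x=3, y=8), (x=5, y=8)
  Distance 7: (x=0, y=0), (x=9, y=1), (x=10, y=2), (x=10, y=4), (x=9, y=5), (x=0, y=6), (x=8, y=6), (x=7, y=7), (x=2, y=8), (x=3, y=9), (x=5, y=9)
  Distance 8: (x=9, y=0), (x=10, y=1), (x=9, y=6), (x=0, y=7), (x=8, y=7), (x=1, y=8), (x=7, y=8), (x=2, y=9), (x=6, y=9), (x=3, y=10), (x=5, y=10)
  Distance 9: (x=10, y=0), (x=10, y=6), (x=0, y=8), (x=8, y=8), (x=1, y=9), (x=7, y=9), (x=2, y=10), (x=4, y=10), (x=6, y=10), (x=3, y=11)
  Distance 10: (x=10, y=7), (x=9, y=8), (x=1, y=10), (x=7, y=10), (x=2, y=11), (x=6, y=11)
  Distance 11: (x=10, y=8), (x=9, y=9), (x=0, y=10), (x=8, y=10), (x=1, y=11), (x=7, y=11)
  Distance 12: (x=10, y=9), (x=9, y=10), (x=0, y=11), (x=8, y=11)
  Distance 13: (x=10, y=10), (x=9, y=11)
  Distance 14: (x=10, y=11)
Total reachable: 109 (grid has 110 open cells total)

Answer: Reachable cells: 109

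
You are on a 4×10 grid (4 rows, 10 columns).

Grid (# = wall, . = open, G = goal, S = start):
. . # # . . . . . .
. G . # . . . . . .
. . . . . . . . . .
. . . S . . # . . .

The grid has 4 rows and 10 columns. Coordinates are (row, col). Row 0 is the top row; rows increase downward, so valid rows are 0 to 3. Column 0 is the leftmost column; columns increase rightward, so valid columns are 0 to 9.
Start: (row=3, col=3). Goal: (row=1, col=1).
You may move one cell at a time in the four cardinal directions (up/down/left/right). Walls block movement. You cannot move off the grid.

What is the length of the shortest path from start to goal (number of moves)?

BFS from (row=3, col=3) until reaching (row=1, col=1):
  Distance 0: (row=3, col=3)
  Distance 1: (row=2, col=3), (row=3, col=2), (row=3, col=4)
  Distance 2: (row=2, col=2), (row=2, col=4), (row=3, col=1), (row=3, col=5)
  Distance 3: (row=1, col=2), (row=1, col=4), (row=2, col=1), (row=2, col=5), (row=3, col=0)
  Distance 4: (row=0, col=4), (row=1, col=1), (row=1, col=5), (row=2, col=0), (row=2, col=6)  <- goal reached here
One shortest path (4 moves): (row=3, col=3) -> (row=3, col=2) -> (row=3, col=1) -> (row=2, col=1) -> (row=1, col=1)

Answer: Shortest path length: 4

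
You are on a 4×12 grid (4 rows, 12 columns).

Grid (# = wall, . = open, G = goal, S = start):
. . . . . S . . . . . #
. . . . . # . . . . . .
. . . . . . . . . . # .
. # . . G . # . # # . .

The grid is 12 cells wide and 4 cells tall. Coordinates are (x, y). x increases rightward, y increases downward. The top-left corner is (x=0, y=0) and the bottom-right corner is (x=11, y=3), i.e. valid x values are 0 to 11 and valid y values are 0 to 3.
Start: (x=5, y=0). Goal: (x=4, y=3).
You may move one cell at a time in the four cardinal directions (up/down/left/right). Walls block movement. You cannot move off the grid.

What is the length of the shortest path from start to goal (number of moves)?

Answer: Shortest path length: 4

Derivation:
BFS from (x=5, y=0) until reaching (x=4, y=3):
  Distance 0: (x=5, y=0)
  Distance 1: (x=4, y=0), (x=6, y=0)
  Distance 2: (x=3, y=0), (x=7, y=0), (x=4, y=1), (x=6, y=1)
  Distance 3: (x=2, y=0), (x=8, y=0), (x=3, y=1), (x=7, y=1), (x=4, y=2), (x=6, y=2)
  Distance 4: (x=1, y=0), (x=9, y=0), (x=2, y=1), (x=8, y=1), (x=3, y=2), (x=5, y=2), (x=7, y=2), (x=4, y=3)  <- goal reached here
One shortest path (4 moves): (x=5, y=0) -> (x=4, y=0) -> (x=4, y=1) -> (x=4, y=2) -> (x=4, y=3)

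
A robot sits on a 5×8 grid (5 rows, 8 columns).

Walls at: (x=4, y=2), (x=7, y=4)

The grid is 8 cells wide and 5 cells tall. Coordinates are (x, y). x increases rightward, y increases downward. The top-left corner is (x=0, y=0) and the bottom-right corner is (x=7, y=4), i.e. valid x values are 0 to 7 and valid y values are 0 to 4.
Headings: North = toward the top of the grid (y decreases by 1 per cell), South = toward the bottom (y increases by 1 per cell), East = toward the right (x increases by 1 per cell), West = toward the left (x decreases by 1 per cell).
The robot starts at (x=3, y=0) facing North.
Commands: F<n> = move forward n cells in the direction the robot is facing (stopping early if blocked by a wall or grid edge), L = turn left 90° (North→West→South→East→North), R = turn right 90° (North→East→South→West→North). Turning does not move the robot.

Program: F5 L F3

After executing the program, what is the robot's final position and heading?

Answer: Final position: (x=0, y=0), facing West

Derivation:
Start: (x=3, y=0), facing North
  F5: move forward 0/5 (blocked), now at (x=3, y=0)
  L: turn left, now facing West
  F3: move forward 3, now at (x=0, y=0)
Final: (x=0, y=0), facing West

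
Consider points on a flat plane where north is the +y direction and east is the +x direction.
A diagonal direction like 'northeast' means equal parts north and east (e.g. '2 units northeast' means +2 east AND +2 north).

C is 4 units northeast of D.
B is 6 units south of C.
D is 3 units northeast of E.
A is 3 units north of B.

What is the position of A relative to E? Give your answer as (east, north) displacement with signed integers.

Place E at the origin (east=0, north=0).
  D is 3 units northeast of E: delta (east=+3, north=+3); D at (east=3, north=3).
  C is 4 units northeast of D: delta (east=+4, north=+4); C at (east=7, north=7).
  B is 6 units south of C: delta (east=+0, north=-6); B at (east=7, north=1).
  A is 3 units north of B: delta (east=+0, north=+3); A at (east=7, north=4).
Therefore A relative to E: (east=7, north=4).

Answer: A is at (east=7, north=4) relative to E.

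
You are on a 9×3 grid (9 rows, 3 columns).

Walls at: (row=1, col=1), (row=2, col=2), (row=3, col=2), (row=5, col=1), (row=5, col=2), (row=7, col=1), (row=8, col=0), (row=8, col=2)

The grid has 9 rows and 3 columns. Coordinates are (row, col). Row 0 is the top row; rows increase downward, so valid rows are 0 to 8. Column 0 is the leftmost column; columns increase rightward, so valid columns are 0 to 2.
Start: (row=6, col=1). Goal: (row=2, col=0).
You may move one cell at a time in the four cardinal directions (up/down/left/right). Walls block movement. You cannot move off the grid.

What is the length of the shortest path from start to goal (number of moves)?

Answer: Shortest path length: 5

Derivation:
BFS from (row=6, col=1) until reaching (row=2, col=0):
  Distance 0: (row=6, col=1)
  Distance 1: (row=6, col=0), (row=6, col=2)
  Distance 2: (row=5, col=0), (row=7, col=0), (row=7, col=2)
  Distance 3: (row=4, col=0)
  Distance 4: (row=3, col=0), (row=4, col=1)
  Distance 5: (row=2, col=0), (row=3, col=1), (row=4, col=2)  <- goal reached here
One shortest path (5 moves): (row=6, col=1) -> (row=6, col=0) -> (row=5, col=0) -> (row=4, col=0) -> (row=3, col=0) -> (row=2, col=0)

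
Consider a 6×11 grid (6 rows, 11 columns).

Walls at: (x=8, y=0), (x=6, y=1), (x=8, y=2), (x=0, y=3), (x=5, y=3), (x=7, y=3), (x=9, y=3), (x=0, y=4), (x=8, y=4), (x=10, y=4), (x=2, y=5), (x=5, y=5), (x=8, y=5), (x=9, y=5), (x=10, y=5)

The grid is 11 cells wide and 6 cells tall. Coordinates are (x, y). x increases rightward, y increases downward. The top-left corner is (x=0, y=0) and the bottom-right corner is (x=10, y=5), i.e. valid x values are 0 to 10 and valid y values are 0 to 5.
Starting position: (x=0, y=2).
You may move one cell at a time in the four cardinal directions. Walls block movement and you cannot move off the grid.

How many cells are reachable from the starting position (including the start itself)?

BFS flood-fill from (x=0, y=2):
  Distance 0: (x=0, y=2)
  Distance 1: (x=0, y=1), (x=1, y=2)
  Distance 2: (x=0, y=0), (x=1, y=1), (x=2, y=2), (x=1, y=3)
  Distance 3: (x=1, y=0), (x=2, y=1), (x=3, y=2), (x=2, y=3), (x=1, y=4)
  Distance 4: (x=2, y=0), (x=3, y=1), (x=4, y=2), (x=3, y=3), (x=2, y=4), (x=1, y=5)
  Distance 5: (x=3, y=0), (x=4, y=1), (x=5, y=2), (x=4, y=3), (x=3, y=4), (x=0, y=5)
  Distance 6: (x=4, y=0), (x=5, y=1), (x=6, y=2), (x=4, y=4), (x=3, y=5)
  Distance 7: (x=5, y=0), (x=7, y=2), (x=6, y=3), (x=5, y=4), (x=4, y=5)
  Distance 8: (x=6, y=0), (x=7, y=1), (x=6, y=4)
  Distance 9: (x=7, y=0), (x=8, y=1), (x=7, y=4), (x=6, y=5)
  Distance 10: (x=9, y=1), (x=7, y=5)
  Distance 11: (x=9, y=0), (x=10, y=1), (x=9, y=2)
  Distance 12: (x=10, y=0), (x=10, y=2)
  Distance 13: (x=10, y=3)
Total reachable: 49 (grid has 51 open cells total)

Answer: Reachable cells: 49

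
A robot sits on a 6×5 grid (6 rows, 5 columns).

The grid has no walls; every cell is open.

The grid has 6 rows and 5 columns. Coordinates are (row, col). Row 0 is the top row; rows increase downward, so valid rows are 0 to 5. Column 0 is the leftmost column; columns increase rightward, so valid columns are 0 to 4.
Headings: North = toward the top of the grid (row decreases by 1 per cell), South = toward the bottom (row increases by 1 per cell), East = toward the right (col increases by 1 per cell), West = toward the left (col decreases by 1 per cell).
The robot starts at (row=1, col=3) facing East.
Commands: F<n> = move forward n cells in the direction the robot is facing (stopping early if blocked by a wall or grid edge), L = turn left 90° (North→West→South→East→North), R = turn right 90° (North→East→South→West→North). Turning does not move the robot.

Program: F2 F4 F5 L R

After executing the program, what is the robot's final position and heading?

Start: (row=1, col=3), facing East
  F2: move forward 1/2 (blocked), now at (row=1, col=4)
  F4: move forward 0/4 (blocked), now at (row=1, col=4)
  F5: move forward 0/5 (blocked), now at (row=1, col=4)
  L: turn left, now facing North
  R: turn right, now facing East
Final: (row=1, col=4), facing East

Answer: Final position: (row=1, col=4), facing East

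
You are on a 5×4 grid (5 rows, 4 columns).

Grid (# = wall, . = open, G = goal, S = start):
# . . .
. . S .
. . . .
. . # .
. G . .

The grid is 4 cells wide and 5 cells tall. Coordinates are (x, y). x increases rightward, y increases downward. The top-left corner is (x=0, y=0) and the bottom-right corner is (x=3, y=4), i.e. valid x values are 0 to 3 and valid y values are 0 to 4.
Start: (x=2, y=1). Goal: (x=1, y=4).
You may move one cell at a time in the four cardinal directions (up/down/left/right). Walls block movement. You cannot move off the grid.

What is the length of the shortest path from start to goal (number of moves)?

Answer: Shortest path length: 4

Derivation:
BFS from (x=2, y=1) until reaching (x=1, y=4):
  Distance 0: (x=2, y=1)
  Distance 1: (x=2, y=0), (x=1, y=1), (x=3, y=1), (x=2, y=2)
  Distance 2: (x=1, y=0), (x=3, y=0), (x=0, y=1), (x=1, y=2), (x=3, y=2)
  Distance 3: (x=0, y=2), (x=1, y=3), (x=3, y=3)
  Distance 4: (x=0, y=3), (x=1, y=4), (x=3, y=4)  <- goal reached here
One shortest path (4 moves): (x=2, y=1) -> (x=1, y=1) -> (x=1, y=2) -> (x=1, y=3) -> (x=1, y=4)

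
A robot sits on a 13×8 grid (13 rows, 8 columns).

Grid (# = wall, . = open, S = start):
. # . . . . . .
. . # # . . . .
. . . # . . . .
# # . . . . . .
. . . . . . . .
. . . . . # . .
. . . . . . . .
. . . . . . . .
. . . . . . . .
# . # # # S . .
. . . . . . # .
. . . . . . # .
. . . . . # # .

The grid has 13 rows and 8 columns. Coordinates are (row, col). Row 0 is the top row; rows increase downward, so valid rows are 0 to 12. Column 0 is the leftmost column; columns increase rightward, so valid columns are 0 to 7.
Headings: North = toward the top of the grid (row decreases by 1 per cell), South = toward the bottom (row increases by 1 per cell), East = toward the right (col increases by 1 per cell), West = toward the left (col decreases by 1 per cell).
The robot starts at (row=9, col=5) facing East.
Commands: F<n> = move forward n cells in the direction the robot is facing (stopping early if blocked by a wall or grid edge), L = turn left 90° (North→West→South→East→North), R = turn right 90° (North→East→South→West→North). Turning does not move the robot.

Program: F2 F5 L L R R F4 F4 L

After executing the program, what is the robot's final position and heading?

Answer: Final position: (row=9, col=7), facing North

Derivation:
Start: (row=9, col=5), facing East
  F2: move forward 2, now at (row=9, col=7)
  F5: move forward 0/5 (blocked), now at (row=9, col=7)
  L: turn left, now facing North
  L: turn left, now facing West
  R: turn right, now facing North
  R: turn right, now facing East
  F4: move forward 0/4 (blocked), now at (row=9, col=7)
  F4: move forward 0/4 (blocked), now at (row=9, col=7)
  L: turn left, now facing North
Final: (row=9, col=7), facing North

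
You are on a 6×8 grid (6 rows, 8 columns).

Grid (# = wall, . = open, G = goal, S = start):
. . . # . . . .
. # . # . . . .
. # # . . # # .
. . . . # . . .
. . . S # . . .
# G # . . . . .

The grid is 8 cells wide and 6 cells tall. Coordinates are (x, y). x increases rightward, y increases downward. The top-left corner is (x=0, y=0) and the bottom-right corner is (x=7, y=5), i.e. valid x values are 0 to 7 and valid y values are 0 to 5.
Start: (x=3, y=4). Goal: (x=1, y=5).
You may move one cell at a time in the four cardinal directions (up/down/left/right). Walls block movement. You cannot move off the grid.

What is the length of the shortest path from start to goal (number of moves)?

Answer: Shortest path length: 3

Derivation:
BFS from (x=3, y=4) until reaching (x=1, y=5):
  Distance 0: (x=3, y=4)
  Distance 1: (x=3, y=3), (x=2, y=4), (x=3, y=5)
  Distance 2: (x=3, y=2), (x=2, y=3), (x=1, y=4), (x=4, y=5)
  Distance 3: (x=4, y=2), (x=1, y=3), (x=0, y=4), (x=1, y=5), (x=5, y=5)  <- goal reached here
One shortest path (3 moves): (x=3, y=4) -> (x=2, y=4) -> (x=1, y=4) -> (x=1, y=5)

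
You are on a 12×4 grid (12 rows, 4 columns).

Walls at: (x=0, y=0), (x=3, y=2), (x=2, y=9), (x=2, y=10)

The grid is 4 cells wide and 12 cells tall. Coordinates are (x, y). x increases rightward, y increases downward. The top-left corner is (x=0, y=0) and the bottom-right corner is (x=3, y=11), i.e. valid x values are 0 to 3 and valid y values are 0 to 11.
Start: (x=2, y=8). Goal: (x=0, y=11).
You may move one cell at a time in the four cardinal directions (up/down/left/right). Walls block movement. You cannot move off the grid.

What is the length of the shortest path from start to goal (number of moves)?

BFS from (x=2, y=8) until reaching (x=0, y=11):
  Distance 0: (x=2, y=8)
  Distance 1: (x=2, y=7), (x=1, y=8), (x=3, y=8)
  Distance 2: (x=2, y=6), (x=1, y=7), (x=3, y=7), (x=0, y=8), (x=1, y=9), (x=3, y=9)
  Distance 3: (x=2, y=5), (x=1, y=6), (x=3, y=6), (x=0, y=7), (x=0, y=9), (x=1, y=10), (x=3, y=10)
  Distance 4: (x=2, y=4), (x=1, y=5), (x=3, y=5), (x=0, y=6), (x=0, y=10), (x=1, y=11), (x=3, y=11)
  Distance 5: (x=2, y=3), (x=1, y=4), (x=3, y=4), (x=0, y=5), (x=0, y=11), (x=2, y=11)  <- goal reached here
One shortest path (5 moves): (x=2, y=8) -> (x=1, y=8) -> (x=0, y=8) -> (x=0, y=9) -> (x=0, y=10) -> (x=0, y=11)

Answer: Shortest path length: 5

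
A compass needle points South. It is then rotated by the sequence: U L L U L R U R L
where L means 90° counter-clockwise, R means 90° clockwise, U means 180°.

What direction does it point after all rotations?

Answer: Final heading: South

Derivation:
Start: South
  U (U-turn (180°)) -> North
  L (left (90° counter-clockwise)) -> West
  L (left (90° counter-clockwise)) -> South
  U (U-turn (180°)) -> North
  L (left (90° counter-clockwise)) -> West
  R (right (90° clockwise)) -> North
  U (U-turn (180°)) -> South
  R (right (90° clockwise)) -> West
  L (left (90° counter-clockwise)) -> South
Final: South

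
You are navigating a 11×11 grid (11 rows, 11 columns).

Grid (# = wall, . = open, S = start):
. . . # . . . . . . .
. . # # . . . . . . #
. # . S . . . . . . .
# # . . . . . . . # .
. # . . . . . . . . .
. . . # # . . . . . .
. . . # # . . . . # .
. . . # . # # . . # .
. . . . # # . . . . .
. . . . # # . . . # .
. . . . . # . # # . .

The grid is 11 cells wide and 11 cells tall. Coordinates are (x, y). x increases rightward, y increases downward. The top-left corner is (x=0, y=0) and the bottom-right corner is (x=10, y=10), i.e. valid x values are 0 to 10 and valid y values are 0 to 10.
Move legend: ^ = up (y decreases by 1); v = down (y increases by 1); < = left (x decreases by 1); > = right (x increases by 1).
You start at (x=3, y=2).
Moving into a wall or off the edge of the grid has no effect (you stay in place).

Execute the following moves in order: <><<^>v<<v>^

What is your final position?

Start: (x=3, y=2)
  < (left): (x=3, y=2) -> (x=2, y=2)
  > (right): (x=2, y=2) -> (x=3, y=2)
  < (left): (x=3, y=2) -> (x=2, y=2)
  < (left): blocked, stay at (x=2, y=2)
  ^ (up): blocked, stay at (x=2, y=2)
  > (right): (x=2, y=2) -> (x=3, y=2)
  v (down): (x=3, y=2) -> (x=3, y=3)
  < (left): (x=3, y=3) -> (x=2, y=3)
  < (left): blocked, stay at (x=2, y=3)
  v (down): (x=2, y=3) -> (x=2, y=4)
  > (right): (x=2, y=4) -> (x=3, y=4)
  ^ (up): (x=3, y=4) -> (x=3, y=3)
Final: (x=3, y=3)

Answer: Final position: (x=3, y=3)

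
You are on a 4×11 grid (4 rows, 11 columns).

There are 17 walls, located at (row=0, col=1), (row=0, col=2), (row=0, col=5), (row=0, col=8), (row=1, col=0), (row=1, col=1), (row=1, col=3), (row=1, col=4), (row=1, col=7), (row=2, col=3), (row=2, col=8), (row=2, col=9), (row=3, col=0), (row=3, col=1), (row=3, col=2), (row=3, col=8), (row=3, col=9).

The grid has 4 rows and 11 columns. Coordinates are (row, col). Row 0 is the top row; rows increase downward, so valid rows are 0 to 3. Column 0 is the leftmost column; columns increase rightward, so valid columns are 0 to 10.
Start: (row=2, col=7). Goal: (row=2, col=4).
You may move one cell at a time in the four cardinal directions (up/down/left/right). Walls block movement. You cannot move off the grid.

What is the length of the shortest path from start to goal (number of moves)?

BFS from (row=2, col=7) until reaching (row=2, col=4):
  Distance 0: (row=2, col=7)
  Distance 1: (row=2, col=6), (row=3, col=7)
  Distance 2: (row=1, col=6), (row=2, col=5), (row=3, col=6)
  Distance 3: (row=0, col=6), (row=1, col=5), (row=2, col=4), (row=3, col=5)  <- goal reached here
One shortest path (3 moves): (row=2, col=7) -> (row=2, col=6) -> (row=2, col=5) -> (row=2, col=4)

Answer: Shortest path length: 3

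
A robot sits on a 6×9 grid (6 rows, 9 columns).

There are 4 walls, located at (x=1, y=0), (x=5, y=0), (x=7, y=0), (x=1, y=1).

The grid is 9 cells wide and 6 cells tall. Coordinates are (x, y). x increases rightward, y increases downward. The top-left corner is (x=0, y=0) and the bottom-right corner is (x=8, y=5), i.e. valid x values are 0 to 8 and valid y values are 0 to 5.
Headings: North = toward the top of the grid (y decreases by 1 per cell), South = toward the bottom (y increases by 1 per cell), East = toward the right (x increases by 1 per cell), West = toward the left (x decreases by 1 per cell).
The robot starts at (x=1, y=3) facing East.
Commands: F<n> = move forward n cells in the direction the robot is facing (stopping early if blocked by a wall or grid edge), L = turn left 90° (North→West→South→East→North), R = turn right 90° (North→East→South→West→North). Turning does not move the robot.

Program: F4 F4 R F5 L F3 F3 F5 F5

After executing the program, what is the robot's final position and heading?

Answer: Final position: (x=8, y=5), facing East

Derivation:
Start: (x=1, y=3), facing East
  F4: move forward 4, now at (x=5, y=3)
  F4: move forward 3/4 (blocked), now at (x=8, y=3)
  R: turn right, now facing South
  F5: move forward 2/5 (blocked), now at (x=8, y=5)
  L: turn left, now facing East
  F3: move forward 0/3 (blocked), now at (x=8, y=5)
  F3: move forward 0/3 (blocked), now at (x=8, y=5)
  F5: move forward 0/5 (blocked), now at (x=8, y=5)
  F5: move forward 0/5 (blocked), now at (x=8, y=5)
Final: (x=8, y=5), facing East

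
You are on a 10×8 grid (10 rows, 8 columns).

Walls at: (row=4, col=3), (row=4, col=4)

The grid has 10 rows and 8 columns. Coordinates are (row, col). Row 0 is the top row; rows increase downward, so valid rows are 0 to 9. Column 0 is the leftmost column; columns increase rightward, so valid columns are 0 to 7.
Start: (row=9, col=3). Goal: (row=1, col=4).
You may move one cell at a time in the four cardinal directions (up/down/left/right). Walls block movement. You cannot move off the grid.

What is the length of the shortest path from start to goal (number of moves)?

Answer: Shortest path length: 11

Derivation:
BFS from (row=9, col=3) until reaching (row=1, col=4):
  Distance 0: (row=9, col=3)
  Distance 1: (row=8, col=3), (row=9, col=2), (row=9, col=4)
  Distance 2: (row=7, col=3), (row=8, col=2), (row=8, col=4), (row=9, col=1), (row=9, col=5)
  Distance 3: (row=6, col=3), (row=7, col=2), (row=7, col=4), (row=8, col=1), (row=8, col=5), (row=9, col=0), (row=9, col=6)
  Distance 4: (row=5, col=3), (row=6, col=2), (row=6, col=4), (row=7, col=1), (row=7, col=5), (row=8, col=0), (row=8, col=6), (row=9, col=7)
  Distance 5: (row=5, col=2), (row=5, col=4), (row=6, col=1), (row=6, col=5), (row=7, col=0), (row=7, col=6), (row=8, col=7)
  Distance 6: (row=4, col=2), (row=5, col=1), (row=5, col=5), (row=6, col=0), (row=6, col=6), (row=7, col=7)
  Distance 7: (row=3, col=2), (row=4, col=1), (row=4, col=5), (row=5, col=0), (row=5, col=6), (row=6, col=7)
  Distance 8: (row=2, col=2), (row=3, col=1), (row=3, col=3), (row=3, col=5), (row=4, col=0), (row=4, col=6), (row=5, col=7)
  Distance 9: (row=1, col=2), (row=2, col=1), (row=2, col=3), (row=2, col=5), (row=3, col=0), (row=3, col=4), (row=3, col=6), (row=4, col=7)
  Distance 10: (row=0, col=2), (row=1, col=1), (row=1, col=3), (row=1, col=5), (row=2, col=0), (row=2, col=4), (row=2, col=6), (row=3, col=7)
  Distance 11: (row=0, col=1), (row=0, col=3), (row=0, col=5), (row=1, col=0), (row=1, col=4), (row=1, col=6), (row=2, col=7)  <- goal reached here
One shortest path (11 moves): (row=9, col=3) -> (row=9, col=4) -> (row=9, col=5) -> (row=8, col=5) -> (row=7, col=5) -> (row=6, col=5) -> (row=5, col=5) -> (row=4, col=5) -> (row=3, col=5) -> (row=3, col=4) -> (row=2, col=4) -> (row=1, col=4)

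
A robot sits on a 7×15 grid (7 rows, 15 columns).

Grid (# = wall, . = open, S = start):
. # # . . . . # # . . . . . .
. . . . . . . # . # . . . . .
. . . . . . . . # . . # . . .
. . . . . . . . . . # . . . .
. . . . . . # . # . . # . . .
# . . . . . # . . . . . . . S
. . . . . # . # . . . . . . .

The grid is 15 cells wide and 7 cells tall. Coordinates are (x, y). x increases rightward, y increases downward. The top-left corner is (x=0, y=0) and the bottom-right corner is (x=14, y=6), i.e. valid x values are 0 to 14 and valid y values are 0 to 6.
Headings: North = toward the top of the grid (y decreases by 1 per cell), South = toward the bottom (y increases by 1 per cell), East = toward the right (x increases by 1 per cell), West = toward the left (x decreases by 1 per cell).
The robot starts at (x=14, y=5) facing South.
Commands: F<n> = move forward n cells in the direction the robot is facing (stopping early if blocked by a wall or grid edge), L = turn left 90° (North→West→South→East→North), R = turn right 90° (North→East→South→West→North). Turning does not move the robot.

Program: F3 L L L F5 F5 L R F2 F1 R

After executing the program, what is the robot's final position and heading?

Answer: Final position: (x=8, y=6), facing North

Derivation:
Start: (x=14, y=5), facing South
  F3: move forward 1/3 (blocked), now at (x=14, y=6)
  L: turn left, now facing East
  L: turn left, now facing North
  L: turn left, now facing West
  F5: move forward 5, now at (x=9, y=6)
  F5: move forward 1/5 (blocked), now at (x=8, y=6)
  L: turn left, now facing South
  R: turn right, now facing West
  F2: move forward 0/2 (blocked), now at (x=8, y=6)
  F1: move forward 0/1 (blocked), now at (x=8, y=6)
  R: turn right, now facing North
Final: (x=8, y=6), facing North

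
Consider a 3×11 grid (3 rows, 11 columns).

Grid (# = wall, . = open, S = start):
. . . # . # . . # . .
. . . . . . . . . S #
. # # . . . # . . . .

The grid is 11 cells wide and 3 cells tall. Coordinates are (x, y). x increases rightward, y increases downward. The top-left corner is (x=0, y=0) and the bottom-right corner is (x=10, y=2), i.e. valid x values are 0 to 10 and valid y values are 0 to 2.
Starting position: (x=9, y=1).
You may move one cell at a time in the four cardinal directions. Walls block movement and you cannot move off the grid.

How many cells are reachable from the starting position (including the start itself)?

BFS flood-fill from (x=9, y=1):
  Distance 0: (x=9, y=1)
  Distance 1: (x=9, y=0), (x=8, y=1), (x=9, y=2)
  Distance 2: (x=10, y=0), (x=7, y=1), (x=8, y=2), (x=10, y=2)
  Distance 3: (x=7, y=0), (x=6, y=1), (x=7, y=2)
  Distance 4: (x=6, y=0), (x=5, y=1)
  Distance 5: (x=4, y=1), (x=5, y=2)
  Distance 6: (x=4, y=0), (x=3, y=1), (x=4, y=2)
  Distance 7: (x=2, y=1), (x=3, y=2)
  Distance 8: (x=2, y=0), (x=1, y=1)
  Distance 9: (x=1, y=0), (x=0, y=1)
  Distance 10: (x=0, y=0), (x=0, y=2)
Total reachable: 26 (grid has 26 open cells total)

Answer: Reachable cells: 26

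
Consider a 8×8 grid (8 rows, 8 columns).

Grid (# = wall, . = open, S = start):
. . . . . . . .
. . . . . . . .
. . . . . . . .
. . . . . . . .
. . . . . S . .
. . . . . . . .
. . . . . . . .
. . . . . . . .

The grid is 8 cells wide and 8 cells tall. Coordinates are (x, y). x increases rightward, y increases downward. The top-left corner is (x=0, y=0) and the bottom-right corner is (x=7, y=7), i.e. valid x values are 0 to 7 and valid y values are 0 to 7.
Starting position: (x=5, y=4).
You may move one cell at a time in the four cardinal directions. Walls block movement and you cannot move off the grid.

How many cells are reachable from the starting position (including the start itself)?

BFS flood-fill from (x=5, y=4):
  Distance 0: (x=5, y=4)
  Distance 1: (x=5, y=3), (x=4, y=4), (x=6, y=4), (x=5, y=5)
  Distance 2: (x=5, y=2), (x=4, y=3), (x=6, y=3), (x=3, y=4), (x=7, y=4), (x=4, y=5), (x=6, y=5), (x=5, y=6)
  Distance 3: (x=5, y=1), (x=4, y=2), (x=6, y=2), (x=3, y=3), (x=7, y=3), (x=2, y=4), (x=3, y=5), (x=7, y=5), (x=4, y=6), (x=6, y=6), (x=5, y=7)
  Distance 4: (x=5, y=0), (x=4, y=1), (x=6, y=1), (x=3, y=2), (x=7, y=2), (x=2, y=3), (x=1, y=4), (x=2, y=5), (x=3, y=6), (x=7, y=6), (x=4, y=7), (x=6, y=7)
  Distance 5: (x=4, y=0), (x=6, y=0), (x=3, y=1), (x=7, y=1), (x=2, y=2), (x=1, y=3), (x=0, y=4), (x=1, y=5), (x=2, y=6), (x=3, y=7), (x=7, y=7)
  Distance 6: (x=3, y=0), (x=7, y=0), (x=2, y=1), (x=1, y=2), (x=0, y=3), (x=0, y=5), (x=1, y=6), (x=2, y=7)
  Distance 7: (x=2, y=0), (x=1, y=1), (x=0, y=2), (x=0, y=6), (x=1, y=7)
  Distance 8: (x=1, y=0), (x=0, y=1), (x=0, y=7)
  Distance 9: (x=0, y=0)
Total reachable: 64 (grid has 64 open cells total)

Answer: Reachable cells: 64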